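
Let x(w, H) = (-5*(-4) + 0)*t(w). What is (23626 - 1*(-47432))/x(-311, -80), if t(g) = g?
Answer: -35529/3110 ≈ -11.424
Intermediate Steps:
x(w, H) = 20*w (x(w, H) = (-5*(-4) + 0)*w = (20 + 0)*w = 20*w)
(23626 - 1*(-47432))/x(-311, -80) = (23626 - 1*(-47432))/((20*(-311))) = (23626 + 47432)/(-6220) = 71058*(-1/6220) = -35529/3110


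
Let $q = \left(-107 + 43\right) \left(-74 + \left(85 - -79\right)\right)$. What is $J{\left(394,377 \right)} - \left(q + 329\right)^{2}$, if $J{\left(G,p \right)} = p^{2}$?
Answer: $-29353632$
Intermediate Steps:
$q = -5760$ ($q = - 64 \left(-74 + \left(85 + 79\right)\right) = - 64 \left(-74 + 164\right) = \left(-64\right) 90 = -5760$)
$J{\left(394,377 \right)} - \left(q + 329\right)^{2} = 377^{2} - \left(-5760 + 329\right)^{2} = 142129 - \left(-5431\right)^{2} = 142129 - 29495761 = -29353632$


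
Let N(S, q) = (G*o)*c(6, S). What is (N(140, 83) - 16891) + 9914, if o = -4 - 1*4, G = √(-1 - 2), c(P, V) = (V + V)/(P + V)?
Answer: -6977 - 1120*I*√3/73 ≈ -6977.0 - 26.574*I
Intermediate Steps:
c(P, V) = 2*V/(P + V) (c(P, V) = (2*V)/(P + V) = 2*V/(P + V))
G = I*√3 (G = √(-3) = I*√3 ≈ 1.732*I)
o = -8 (o = -4 - 4 = -8)
N(S, q) = -16*I*S*√3/(6 + S) (N(S, q) = ((I*√3)*(-8))*(2*S/(6 + S)) = (-8*I*√3)*(2*S/(6 + S)) = -16*I*S*√3/(6 + S))
(N(140, 83) - 16891) + 9914 = (-16*I*140*√3/(6 + 140) - 16891) + 9914 = (-16*I*140*√3/146 - 16891) + 9914 = (-16*I*140*√3*1/146 - 16891) + 9914 = (-1120*I*√3/73 - 16891) + 9914 = (-16891 - 1120*I*√3/73) + 9914 = -6977 - 1120*I*√3/73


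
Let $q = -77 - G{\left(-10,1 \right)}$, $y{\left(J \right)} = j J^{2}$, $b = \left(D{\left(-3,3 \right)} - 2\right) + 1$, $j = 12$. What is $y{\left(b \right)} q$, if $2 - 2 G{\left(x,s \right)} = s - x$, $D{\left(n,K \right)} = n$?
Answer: $-13920$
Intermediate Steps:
$b = -4$ ($b = \left(-3 - 2\right) + 1 = -5 + 1 = -4$)
$G{\left(x,s \right)} = 1 + \frac{x}{2} - \frac{s}{2}$ ($G{\left(x,s \right)} = 1 - \frac{s - x}{2} = 1 - \left(\frac{s}{2} - \frac{x}{2}\right) = 1 + \frac{x}{2} - \frac{s}{2}$)
$y{\left(J \right)} = 12 J^{2}$
$q = - \frac{145}{2}$ ($q = -77 - \left(1 + \frac{1}{2} \left(-10\right) - \frac{1}{2}\right) = -77 - \left(1 - 5 - \frac{1}{2}\right) = -77 - - \frac{9}{2} = -77 + \frac{9}{2} = - \frac{145}{2} \approx -72.5$)
$y{\left(b \right)} q = 12 \left(-4\right)^{2} \left(- \frac{145}{2}\right) = 12 \cdot 16 \left(- \frac{145}{2}\right) = 192 \left(- \frac{145}{2}\right) = -13920$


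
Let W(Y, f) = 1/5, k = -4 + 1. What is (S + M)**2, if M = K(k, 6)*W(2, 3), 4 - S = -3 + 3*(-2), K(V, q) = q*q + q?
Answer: 11449/25 ≈ 457.96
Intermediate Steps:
k = -3
W(Y, f) = 1/5
K(V, q) = q + q**2 (K(V, q) = q**2 + q = q + q**2)
S = 13 (S = 4 - (-3 + 3*(-2)) = 4 - (-3 - 6) = 4 - 1*(-9) = 4 + 9 = 13)
M = 42/5 (M = (6*(1 + 6))*(1/5) = (6*7)*(1/5) = 42*(1/5) = 42/5 ≈ 8.4000)
(S + M)**2 = (13 + 42/5)**2 = (107/5)**2 = 11449/25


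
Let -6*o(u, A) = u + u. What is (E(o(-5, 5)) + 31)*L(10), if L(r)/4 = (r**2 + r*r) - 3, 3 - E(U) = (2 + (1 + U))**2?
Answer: 86680/9 ≈ 9631.1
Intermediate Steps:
o(u, A) = -u/3 (o(u, A) = -(u + u)/6 = -u/3)
E(U) = 3 - (3 + U)**2 (E(U) = 3 - (2 + (1 + U))**2 = 3 - (3 + U)**2)
L(r) = -12 + 8*r**2 (L(r) = 4*((r**2 + r*r) - 3) = 4*((r**2 + r**2) - 3) = 4*(2*r**2 - 3) = 4*(-3 + 2*r**2) = -12 + 8*r**2)
(E(o(-5, 5)) + 31)*L(10) = ((3 - (3 - 1/3*(-5))**2) + 31)*(-12 + 8*10**2) = ((3 - (3 + 5/3)**2) + 31)*(-12 + 8*100) = ((3 - (14/3)**2) + 31)*(-12 + 800) = ((3 - 1*196/9) + 31)*788 = ((3 - 196/9) + 31)*788 = (-169/9 + 31)*788 = (110/9)*788 = 86680/9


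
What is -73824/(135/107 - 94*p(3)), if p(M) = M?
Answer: 2633056/10013 ≈ 262.96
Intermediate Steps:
-73824/(135/107 - 94*p(3)) = -73824/(135/107 - 94*3) = -73824/(135*(1/107) - 282) = -73824/(135/107 - 282) = -73824/(-30039/107) = -73824*(-107/30039) = 2633056/10013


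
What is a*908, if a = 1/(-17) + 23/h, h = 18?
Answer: 169342/153 ≈ 1106.8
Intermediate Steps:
a = 373/306 (a = 1/(-17) + 23/18 = 1*(-1/17) + 23*(1/18) = -1/17 + 23/18 = 373/306 ≈ 1.2190)
a*908 = (373/306)*908 = 169342/153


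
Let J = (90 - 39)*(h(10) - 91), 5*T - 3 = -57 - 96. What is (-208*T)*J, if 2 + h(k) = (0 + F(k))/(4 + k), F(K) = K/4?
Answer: -206776440/7 ≈ -2.9539e+7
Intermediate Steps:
F(K) = K/4 (F(K) = K*(¼) = K/4)
h(k) = -2 + k/(4*(4 + k)) (h(k) = -2 + (0 + k/4)/(4 + k) = -2 + (k/4)/(4 + k) = -2 + k/(4*(4 + k)))
T = -30 (T = ⅗ + (-57 - 96)/5 = ⅗ + (⅕)*(-153) = ⅗ - 153/5 = -30)
J = -132549/28 (J = (90 - 39)*((-32 - 7*10)/(4*(4 + 10)) - 91) = 51*((¼)*(-32 - 70)/14 - 91) = 51*((¼)*(1/14)*(-102) - 91) = 51*(-51/28 - 91) = 51*(-2599/28) = -132549/28 ≈ -4733.9)
(-208*T)*J = -208*(-30)*(-132549/28) = 6240*(-132549/28) = -206776440/7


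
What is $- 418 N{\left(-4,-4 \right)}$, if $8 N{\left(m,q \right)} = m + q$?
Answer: $418$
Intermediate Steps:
$N{\left(m,q \right)} = \frac{m}{8} + \frac{q}{8}$ ($N{\left(m,q \right)} = \frac{m + q}{8} = \frac{m}{8} + \frac{q}{8}$)
$- 418 N{\left(-4,-4 \right)} = - 418 \left(\frac{1}{8} \left(-4\right) + \frac{1}{8} \left(-4\right)\right) = - 418 \left(- \frac{1}{2} - \frac{1}{2}\right) = \left(-418\right) \left(-1\right) = 418$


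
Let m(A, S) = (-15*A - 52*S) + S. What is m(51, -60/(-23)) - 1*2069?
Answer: -68242/23 ≈ -2967.0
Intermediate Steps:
m(A, S) = -51*S - 15*A (m(A, S) = (-52*S - 15*A) + S = -51*S - 15*A)
m(51, -60/(-23)) - 1*2069 = (-(-3060)/(-23) - 15*51) - 1*2069 = (-(-3060)*(-1)/23 - 765) - 2069 = (-51*60/23 - 765) - 2069 = (-3060/23 - 765) - 2069 = -20655/23 - 2069 = -68242/23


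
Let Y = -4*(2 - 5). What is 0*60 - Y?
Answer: -12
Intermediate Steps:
Y = 12 (Y = -4*(-3) = 12)
0*60 - Y = 0*60 - 1*12 = 0 - 12 = -12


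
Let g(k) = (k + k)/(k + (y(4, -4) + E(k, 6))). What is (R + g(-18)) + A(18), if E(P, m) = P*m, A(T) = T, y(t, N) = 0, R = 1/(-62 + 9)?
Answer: 6777/371 ≈ 18.267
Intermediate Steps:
R = -1/53 (R = 1/(-53) = -1/53 ≈ -0.018868)
g(k) = 2/7 (g(k) = (k + k)/(k + (0 + k*6)) = (2*k)/(k + (0 + 6*k)) = (2*k)/(k + 6*k) = (2*k)/((7*k)) = (2*k)*(1/(7*k)) = 2/7)
(R + g(-18)) + A(18) = (-1/53 + 2/7) + 18 = 99/371 + 18 = 6777/371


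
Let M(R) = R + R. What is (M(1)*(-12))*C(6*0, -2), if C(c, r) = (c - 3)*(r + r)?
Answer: -288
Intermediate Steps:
M(R) = 2*R
C(c, r) = 2*r*(-3 + c) (C(c, r) = (-3 + c)*(2*r) = 2*r*(-3 + c))
(M(1)*(-12))*C(6*0, -2) = ((2*1)*(-12))*(2*(-2)*(-3 + 6*0)) = (2*(-12))*(2*(-2)*(-3 + 0)) = -48*(-2)*(-3) = -24*12 = -288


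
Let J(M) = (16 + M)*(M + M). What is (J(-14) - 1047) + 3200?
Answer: 2097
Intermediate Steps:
J(M) = 2*M*(16 + M) (J(M) = (16 + M)*(2*M) = 2*M*(16 + M))
(J(-14) - 1047) + 3200 = (2*(-14)*(16 - 14) - 1047) + 3200 = (2*(-14)*2 - 1047) + 3200 = (-56 - 1047) + 3200 = -1103 + 3200 = 2097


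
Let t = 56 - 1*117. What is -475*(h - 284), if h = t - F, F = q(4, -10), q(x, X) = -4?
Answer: 161975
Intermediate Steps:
F = -4
t = -61 (t = 56 - 117 = -61)
h = -57 (h = -61 - 1*(-4) = -61 + 4 = -57)
-475*(h - 284) = -475*(-57 - 284) = -475*(-341) = 161975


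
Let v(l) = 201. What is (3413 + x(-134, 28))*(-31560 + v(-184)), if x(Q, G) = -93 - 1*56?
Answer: -102355776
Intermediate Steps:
x(Q, G) = -149 (x(Q, G) = -93 - 56 = -149)
(3413 + x(-134, 28))*(-31560 + v(-184)) = (3413 - 149)*(-31560 + 201) = 3264*(-31359) = -102355776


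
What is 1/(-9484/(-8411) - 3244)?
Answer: -8411/27275800 ≈ -0.00030837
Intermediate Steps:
1/(-9484/(-8411) - 3244) = 1/(-9484*(-1/8411) - 3244) = 1/(9484/8411 - 3244) = 1/(-27275800/8411) = -8411/27275800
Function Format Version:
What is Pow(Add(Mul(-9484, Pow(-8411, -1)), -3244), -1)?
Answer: Rational(-8411, 27275800) ≈ -0.00030837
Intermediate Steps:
Pow(Add(Mul(-9484, Pow(-8411, -1)), -3244), -1) = Pow(Add(Mul(-9484, Rational(-1, 8411)), -3244), -1) = Pow(Add(Rational(9484, 8411), -3244), -1) = Pow(Rational(-27275800, 8411), -1) = Rational(-8411, 27275800)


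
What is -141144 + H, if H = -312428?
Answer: -453572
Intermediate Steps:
-141144 + H = -141144 - 312428 = -453572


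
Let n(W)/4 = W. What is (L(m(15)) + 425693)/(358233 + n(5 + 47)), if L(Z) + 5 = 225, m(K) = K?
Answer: 425913/358441 ≈ 1.1882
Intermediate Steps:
n(W) = 4*W
L(Z) = 220 (L(Z) = -5 + 225 = 220)
(L(m(15)) + 425693)/(358233 + n(5 + 47)) = (220 + 425693)/(358233 + 4*(5 + 47)) = 425913/(358233 + 4*52) = 425913/(358233 + 208) = 425913/358441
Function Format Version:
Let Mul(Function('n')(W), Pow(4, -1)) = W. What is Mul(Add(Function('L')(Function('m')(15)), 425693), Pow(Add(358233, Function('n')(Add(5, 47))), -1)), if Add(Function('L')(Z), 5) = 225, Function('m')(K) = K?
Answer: Rational(425913, 358441) ≈ 1.1882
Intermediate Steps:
Function('n')(W) = Mul(4, W)
Function('L')(Z) = 220 (Function('L')(Z) = Add(-5, 225) = 220)
Mul(Add(Function('L')(Function('m')(15)), 425693), Pow(Add(358233, Function('n')(Add(5, 47))), -1)) = Mul(Add(220, 425693), Pow(Add(358233, Mul(4, Add(5, 47))), -1)) = Mul(425913, Pow(Add(358233, Mul(4, 52)), -1)) = Mul(425913, Pow(Add(358233, 208), -1)) = Mul(425913, Pow(358441, -1)) = Mul(425913, Rational(1, 358441)) = Rational(425913, 358441)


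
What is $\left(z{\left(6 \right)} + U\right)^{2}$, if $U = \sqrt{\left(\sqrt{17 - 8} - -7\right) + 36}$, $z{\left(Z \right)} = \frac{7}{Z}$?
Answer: $\frac{1705}{36} + \frac{7 \sqrt{46}}{3} \approx 63.187$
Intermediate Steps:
$U = \sqrt{46}$ ($U = \sqrt{\left(\sqrt{9} + 7\right) + 36} = \sqrt{\left(3 + 7\right) + 36} = \sqrt{10 + 36} = \sqrt{46} \approx 6.7823$)
$\left(z{\left(6 \right)} + U\right)^{2} = \left(\frac{7}{6} + \sqrt{46}\right)^{2}$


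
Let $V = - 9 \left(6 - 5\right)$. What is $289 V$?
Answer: $-2601$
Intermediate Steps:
$V = -9$ ($V = \left(-9\right) 1 = -9$)
$289 V = 289 \left(-9\right) = -2601$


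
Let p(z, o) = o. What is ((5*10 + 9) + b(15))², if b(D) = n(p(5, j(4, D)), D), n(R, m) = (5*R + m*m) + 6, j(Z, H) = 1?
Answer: 87025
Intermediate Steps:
n(R, m) = 6 + m² + 5*R (n(R, m) = (5*R + m²) + 6 = (m² + 5*R) + 6 = 6 + m² + 5*R)
b(D) = 11 + D² (b(D) = 6 + D² + 5*1 = 6 + D² + 5 = 11 + D²)
((5*10 + 9) + b(15))² = ((5*10 + 9) + (11 + 15²))² = ((50 + 9) + (11 + 225))² = (59 + 236)² = 295² = 87025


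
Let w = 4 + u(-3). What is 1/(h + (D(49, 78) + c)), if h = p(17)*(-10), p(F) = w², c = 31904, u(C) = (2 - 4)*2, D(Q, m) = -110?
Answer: 1/31794 ≈ 3.1452e-5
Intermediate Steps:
u(C) = -4 (u(C) = -2*2 = -4)
w = 0 (w = 4 - 4 = 0)
p(F) = 0 (p(F) = 0² = 0)
h = 0 (h = 0*(-10) = 0)
1/(h + (D(49, 78) + c)) = 1/(0 + (-110 + 31904)) = 1/(0 + 31794) = 1/31794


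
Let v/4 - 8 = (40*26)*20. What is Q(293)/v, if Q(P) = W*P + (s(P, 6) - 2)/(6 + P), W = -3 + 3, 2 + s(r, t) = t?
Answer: 1/12443184 ≈ 8.0365e-8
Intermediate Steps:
s(r, t) = -2 + t
v = 83232 (v = 32 + 4*((40*26)*20) = 32 + 4*(1040*20) = 32 + 4*20800 = 32 + 83200 = 83232)
W = 0
Q(P) = 2/(6 + P) (Q(P) = 0*P + ((-2 + 6) - 2)/(6 + P) = 0 + (4 - 2)/(6 + P) = 0 + 2/(6 + P) = 2/(6 + P))
Q(293)/v = (2/(6 + 293))/83232 = (2/299)*(1/83232) = 1/12443184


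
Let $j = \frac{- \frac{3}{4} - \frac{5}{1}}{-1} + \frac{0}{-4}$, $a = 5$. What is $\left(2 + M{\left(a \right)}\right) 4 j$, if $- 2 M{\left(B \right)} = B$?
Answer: $- \frac{23}{2} \approx -11.5$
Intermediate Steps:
$M{\left(B \right)} = - \frac{B}{2}$
$j = \frac{23}{4}$ ($j = \left(\left(-3\right) \frac{1}{4} - 5\right) \left(-1\right) + 0 \left(- \frac{1}{4}\right) = \left(- \frac{3}{4} - 5\right) \left(-1\right) + 0 = \left(- \frac{23}{4}\right) \left(-1\right) + 0 = \frac{23}{4} + 0 = \frac{23}{4} \approx 5.75$)
$\left(2 + M{\left(a \right)}\right) 4 j = \left(2 - \frac{5}{2}\right) 4 \cdot \frac{23}{4} = \left(- \frac{1}{2}\right) 4 \cdot \frac{23}{4} = \left(-2\right) \frac{23}{4} = - \frac{23}{2}$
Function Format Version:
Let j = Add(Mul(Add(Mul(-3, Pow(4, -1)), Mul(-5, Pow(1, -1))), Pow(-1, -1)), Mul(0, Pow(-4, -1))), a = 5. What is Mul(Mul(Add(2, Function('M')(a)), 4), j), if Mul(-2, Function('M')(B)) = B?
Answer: Rational(-23, 2) ≈ -11.500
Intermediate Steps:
Function('M')(B) = Mul(Rational(-1, 2), B)
j = Rational(23, 4) (j = Add(Mul(Add(Mul(-3, Rational(1, 4)), Mul(-5, 1)), -1), Mul(0, Rational(-1, 4))) = Add(Mul(Add(Rational(-3, 4), -5), -1), 0) = Add(Mul(Rational(-23, 4), -1), 0) = Add(Rational(23, 4), 0) = Rational(23, 4) ≈ 5.7500)
Mul(Mul(Add(2, Function('M')(a)), 4), j) = Mul(Mul(Add(2, Mul(Rational(-1, 2), 5)), 4), Rational(23, 4)) = Mul(Mul(Add(2, Rational(-5, 2)), 4), Rational(23, 4)) = Mul(Mul(Rational(-1, 2), 4), Rational(23, 4)) = Mul(-2, Rational(23, 4)) = Rational(-23, 2)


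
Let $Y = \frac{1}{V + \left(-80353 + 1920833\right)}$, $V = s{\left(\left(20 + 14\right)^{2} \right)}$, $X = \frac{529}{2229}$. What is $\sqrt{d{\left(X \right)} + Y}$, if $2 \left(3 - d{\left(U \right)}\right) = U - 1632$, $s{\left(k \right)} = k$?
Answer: $\frac{\sqrt{3449758639353896446323}}{2052503322} \approx 28.616$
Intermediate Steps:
$X = \frac{529}{2229}$ ($X = 529 \cdot \frac{1}{2229} = \frac{529}{2229} \approx 0.23733$)
$d{\left(U \right)} = 819 - \frac{U}{2}$ ($d{\left(U \right)} = 3 - \frac{U - 1632}{2} = 3 - \frac{-1632 + U}{2} = 3 - \left(-816 + \frac{U}{2}\right) = 819 - \frac{U}{2}$)
$V = 1156$ ($V = \left(20 + 14\right)^{2} = 34^{2} = 1156$)
$Y = \frac{1}{1841636}$ ($Y = \frac{1}{1156 + \left(-80353 + 1920833\right)} = \frac{1}{1156 + 1840480} = \frac{1}{1841636} \approx 5.43 \cdot 10^{-7}$)
$\sqrt{d{\left(X \right)} + Y} = \sqrt{\left(819 - \frac{529}{4458}\right) + \frac{1}{1841636}} = \sqrt{\frac{3650573}{4458} + \frac{1}{1841636}} = \sqrt{\frac{3361513330943}{4105006644}} = \frac{\sqrt{3449758639353896446323}}{2052503322}$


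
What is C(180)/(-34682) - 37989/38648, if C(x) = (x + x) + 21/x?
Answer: -1248236519/1256615565 ≈ -0.99333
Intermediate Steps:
C(x) = 2*x + 21/x
C(180)/(-34682) - 37989/38648 = (2*180 + 21/180)/(-34682) - 37989/38648 = (360 + 21*(1/180))*(-1/34682) - 37989*1/38648 = (360 + 7/60)*(-1/34682) - 37989/38648 = (21607/60)*(-1/34682) - 37989/38648 = -21607/2080920 - 37989/38648 = -1248236519/1256615565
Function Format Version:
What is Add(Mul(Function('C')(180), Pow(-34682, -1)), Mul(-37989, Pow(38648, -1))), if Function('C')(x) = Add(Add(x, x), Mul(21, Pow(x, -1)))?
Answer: Rational(-1248236519, 1256615565) ≈ -0.99333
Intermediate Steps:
Function('C')(x) = Add(Mul(2, x), Mul(21, Pow(x, -1)))
Add(Mul(Function('C')(180), Pow(-34682, -1)), Mul(-37989, Pow(38648, -1))) = Add(Mul(Add(Mul(2, 180), Mul(21, Pow(180, -1))), Pow(-34682, -1)), Mul(-37989, Pow(38648, -1))) = Add(Mul(Add(360, Mul(21, Rational(1, 180))), Rational(-1, 34682)), Mul(-37989, Rational(1, 38648))) = Add(Mul(Add(360, Rational(7, 60)), Rational(-1, 34682)), Rational(-37989, 38648)) = Add(Mul(Rational(21607, 60), Rational(-1, 34682)), Rational(-37989, 38648)) = Add(Rational(-21607, 2080920), Rational(-37989, 38648)) = Rational(-1248236519, 1256615565)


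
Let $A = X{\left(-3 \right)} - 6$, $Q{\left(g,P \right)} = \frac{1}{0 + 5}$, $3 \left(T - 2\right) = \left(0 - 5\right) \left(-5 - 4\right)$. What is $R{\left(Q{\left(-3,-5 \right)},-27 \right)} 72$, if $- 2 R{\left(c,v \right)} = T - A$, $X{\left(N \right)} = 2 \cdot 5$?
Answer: $-468$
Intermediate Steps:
$X{\left(N \right)} = 10$
$T = 17$ ($T = 2 + \frac{\left(0 - 5\right) \left(-5 - 4\right)}{3} = 2 + \frac{\left(-5\right) \left(-9\right)}{3} = 2 + \frac{1}{3} \cdot 45 = 2 + 15 = 17$)
$Q{\left(g,P \right)} = \frac{1}{5}$
$A = 4$ ($A = 10 - 6 = 4$)
$R{\left(c,v \right)} = - \frac{13}{2}$ ($R{\left(c,v \right)} = - \frac{17 - 4}{2} = \left(- \frac{1}{2}\right) 13 = - \frac{13}{2}$)
$R{\left(Q{\left(-3,-5 \right)},-27 \right)} 72 = \left(- \frac{13}{2}\right) 72 = -468$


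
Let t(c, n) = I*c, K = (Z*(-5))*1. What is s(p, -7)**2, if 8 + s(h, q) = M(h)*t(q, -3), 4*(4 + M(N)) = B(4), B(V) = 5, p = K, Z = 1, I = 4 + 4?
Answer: 21316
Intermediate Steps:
I = 8
K = -5 (K = (1*(-5))*1 = -5*1 = -5)
p = -5
t(c, n) = 8*c
M(N) = -11/4 (M(N) = -4 + (1/4)*5 = -4 + 5/4 = -11/4)
s(h, q) = -8 - 22*q
s(p, -7)**2 = (-8 - 22*(-7))**2 = (-8 + 154)**2 = 146**2 = 21316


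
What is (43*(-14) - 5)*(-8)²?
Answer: -38848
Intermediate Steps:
(43*(-14) - 5)*(-8)² = (-602 - 5)*64 = -607*64 = -38848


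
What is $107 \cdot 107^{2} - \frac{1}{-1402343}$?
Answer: $\frac{1717930475750}{1402343} \approx 1.225 \cdot 10^{6}$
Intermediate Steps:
$107 \cdot 107^{2} - \frac{1}{-1402343} = 107 \cdot 11449 - - \frac{1}{1402343} = 1225043 + \frac{1}{1402343} = \frac{1717930475750}{1402343}$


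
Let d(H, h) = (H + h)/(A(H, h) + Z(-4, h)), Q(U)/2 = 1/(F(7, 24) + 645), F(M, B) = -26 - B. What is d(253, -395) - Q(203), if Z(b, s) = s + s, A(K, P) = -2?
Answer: 41453/235620 ≈ 0.17593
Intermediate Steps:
Z(b, s) = 2*s
Q(U) = 2/595 (Q(U) = 2/((-26 - 1*24) + 645) = 2/((-26 - 24) + 645) = 2/(-50 + 645) = 2/595)
d(H, h) = (H + h)/(-2 + 2*h)
d(253, -395) - Q(203) = (253 - 395)/(2*(-1 - 395)) - 1*2/595 = (½)*(-142)/(-396) - 2/595 = (½)*(-1/396)*(-142) - 2/595 = 71/396 - 2/595 = 41453/235620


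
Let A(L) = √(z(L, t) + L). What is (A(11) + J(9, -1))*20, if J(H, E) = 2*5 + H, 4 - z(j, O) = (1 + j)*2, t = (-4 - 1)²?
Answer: 380 + 60*I ≈ 380.0 + 60.0*I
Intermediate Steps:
t = 25 (t = (-5)² = 25)
z(j, O) = 2 - 2*j (z(j, O) = 4 - (1 + j)*2 = 4 - (2 + 2*j) = 4 + (-2 - 2*j) = 2 - 2*j)
J(H, E) = 10 + H
A(L) = √(2 - L) (A(L) = √((2 - 2*L) + L) = √(2 - L))
(A(11) + J(9, -1))*20 = (√(2 - 1*11) + (10 + 9))*20 = (√(2 - 11) + 19)*20 = (√(-9) + 19)*20 = (3*I + 19)*20 = (19 + 3*I)*20 = 380 + 60*I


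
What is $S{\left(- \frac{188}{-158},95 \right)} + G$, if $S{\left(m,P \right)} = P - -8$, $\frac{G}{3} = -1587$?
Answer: $-4658$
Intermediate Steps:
$G = -4761$ ($G = 3 \left(-1587\right) = -4761$)
$S{\left(m,P \right)} = 8 + P$ ($S{\left(m,P \right)} = P + 8 = 8 + P$)
$S{\left(- \frac{188}{-158},95 \right)} + G = \left(8 + 95\right) - 4761 = 103 - 4761 = -4658$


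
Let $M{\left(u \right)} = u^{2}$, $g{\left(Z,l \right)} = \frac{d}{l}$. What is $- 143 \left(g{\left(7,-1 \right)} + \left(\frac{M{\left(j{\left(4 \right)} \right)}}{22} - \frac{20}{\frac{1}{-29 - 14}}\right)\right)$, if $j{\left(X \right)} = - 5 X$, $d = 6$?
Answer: $-124722$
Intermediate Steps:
$g{\left(Z,l \right)} = \frac{6}{l}$
$- 143 \left(g{\left(7,-1 \right)} + \left(\frac{M{\left(j{\left(4 \right)} \right)}}{22} - \frac{20}{\frac{1}{-29 - 14}}\right)\right) = - 143 \left(\frac{6}{-1} + \left(\frac{\left(\left(-5\right) 4\right)^{2}}{22} - \frac{20}{\frac{1}{-29 - 14}}\right)\right) = - 143 \left(6 \left(-1\right) + \left(\left(-20\right)^{2} \cdot \frac{1}{22} - \frac{20}{\frac{1}{-43}}\right)\right) = - 143 \left(-6 + \left(400 \cdot \frac{1}{22} - \frac{20}{- \frac{1}{43}}\right)\right) = - 143 \left(-6 + \left(\frac{200}{11} - -860\right)\right) = - 143 \left(-6 + \left(\frac{200}{11} + 860\right)\right) = - 143 \left(-6 + \frac{9660}{11}\right) = \left(-143\right) \frac{9594}{11} = -124722$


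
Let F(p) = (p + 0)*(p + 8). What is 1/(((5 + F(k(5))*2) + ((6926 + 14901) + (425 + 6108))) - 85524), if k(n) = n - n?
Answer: -1/57159 ≈ -1.7495e-5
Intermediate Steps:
k(n) = 0
F(p) = p*(8 + p)
1/(((5 + F(k(5))*2) + ((6926 + 14901) + (425 + 6108))) - 85524) = 1/(((5 + (0*(8 + 0))*2) + ((6926 + 14901) + (425 + 6108))) - 85524) = 1/(((5 + (0*8)*2) + (21827 + 6533)) - 85524) = 1/(((5 + 0*2) + 28360) - 85524) = 1/(((5 + 0) + 28360) - 85524) = 1/((5 + 28360) - 85524) = 1/(28365 - 85524) = 1/(-57159) = -1/57159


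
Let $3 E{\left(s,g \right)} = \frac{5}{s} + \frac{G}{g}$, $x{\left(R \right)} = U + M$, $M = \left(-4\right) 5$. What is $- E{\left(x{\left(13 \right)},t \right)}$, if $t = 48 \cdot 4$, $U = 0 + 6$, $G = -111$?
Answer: $\frac{419}{1344} \approx 0.31176$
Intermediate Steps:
$M = -20$
$U = 6$
$t = 192$
$x{\left(R \right)} = -14$ ($x{\left(R \right)} = 6 - 20 = -14$)
$E{\left(s,g \right)} = - \frac{37}{g} + \frac{5}{3 s}$ ($E{\left(s,g \right)} = \frac{\frac{5}{s} - \frac{111}{g}}{3} = \frac{- \frac{111}{g} + \frac{5}{s}}{3} = - \frac{37}{g} + \frac{5}{3 s}$)
$- E{\left(x{\left(13 \right)},t \right)} = - (- \frac{37}{192} + \frac{5}{3 \left(-14\right)}) = - (\left(-37\right) \frac{1}{192} + \frac{5}{3} \left(- \frac{1}{14}\right)) = - (- \frac{37}{192} - \frac{5}{42}) = \left(-1\right) \left(- \frac{419}{1344}\right) = \frac{419}{1344}$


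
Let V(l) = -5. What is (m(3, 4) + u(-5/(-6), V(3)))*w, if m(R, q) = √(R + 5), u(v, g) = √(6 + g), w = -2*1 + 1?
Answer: -1 - 2*√2 ≈ -3.8284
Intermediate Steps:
w = -1 (w = -2 + 1 = -1)
m(R, q) = √(5 + R)
(m(3, 4) + u(-5/(-6), V(3)))*w = (√(5 + 3) + √(6 - 5))*(-1) = (√8 + √1)*(-1) = (2*√2 + 1)*(-1) = (1 + 2*√2)*(-1) = -1 - 2*√2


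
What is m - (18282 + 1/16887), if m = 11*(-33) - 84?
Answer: -316276624/16887 ≈ -18729.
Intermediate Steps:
m = -447 (m = -363 - 84 = -447)
m - (18282 + 1/16887) = -447 - (18282 + 1/16887) = -447 - 1*308728135/16887 = -447 - 308728135/16887 = -316276624/16887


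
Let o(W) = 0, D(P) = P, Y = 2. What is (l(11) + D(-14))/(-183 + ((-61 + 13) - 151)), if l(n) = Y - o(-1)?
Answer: 6/191 ≈ 0.031414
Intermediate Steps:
l(n) = 2 (l(n) = 2 - 1*0 = 2 + 0 = 2)
(l(11) + D(-14))/(-183 + ((-61 + 13) - 151)) = (2 - 14)/(-183 + ((-61 + 13) - 151)) = -12/(-183 + (-48 - 151)) = -12/(-183 - 199) = -12/(-382) = -12*(-1/382) = 6/191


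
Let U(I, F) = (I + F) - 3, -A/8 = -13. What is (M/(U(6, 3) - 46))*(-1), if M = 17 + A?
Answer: 121/40 ≈ 3.0250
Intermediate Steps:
A = 104 (A = -8*(-13) = 104)
U(I, F) = -3 + F + I (U(I, F) = (F + I) - 3 = -3 + F + I)
M = 121 (M = 17 + 104 = 121)
(M/(U(6, 3) - 46))*(-1) = (121/((-3 + 3 + 6) - 46))*(-1) = (121/(6 - 46))*(-1) = (121/(-40))*(-1) = (121*(-1/40))*(-1) = -121/40*(-1) = 121/40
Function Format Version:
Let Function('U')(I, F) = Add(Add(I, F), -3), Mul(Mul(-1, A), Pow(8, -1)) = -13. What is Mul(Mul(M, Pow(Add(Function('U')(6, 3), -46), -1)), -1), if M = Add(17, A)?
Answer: Rational(121, 40) ≈ 3.0250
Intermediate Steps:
A = 104 (A = Mul(-8, -13) = 104)
Function('U')(I, F) = Add(-3, F, I) (Function('U')(I, F) = Add(Add(F, I), -3) = Add(-3, F, I))
M = 121 (M = Add(17, 104) = 121)
Mul(Mul(M, Pow(Add(Function('U')(6, 3), -46), -1)), -1) = Mul(Mul(121, Pow(Add(Add(-3, 3, 6), -46), -1)), -1) = Mul(Mul(121, Pow(Add(6, -46), -1)), -1) = Mul(Mul(121, Pow(-40, -1)), -1) = Mul(Mul(121, Rational(-1, 40)), -1) = Mul(Rational(-121, 40), -1) = Rational(121, 40)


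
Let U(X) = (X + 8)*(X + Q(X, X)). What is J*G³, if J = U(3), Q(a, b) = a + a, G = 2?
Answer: 792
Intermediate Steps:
Q(a, b) = 2*a
U(X) = 3*X*(8 + X) (U(X) = (X + 8)*(X + 2*X) = (8 + X)*(3*X) = 3*X*(8 + X))
J = 99 (J = 3*3*(8 + 3) = 3*3*11 = 99)
J*G³ = 99*2³ = 99*8 = 792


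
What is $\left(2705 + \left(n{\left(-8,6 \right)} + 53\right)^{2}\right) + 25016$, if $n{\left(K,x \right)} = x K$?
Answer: $27746$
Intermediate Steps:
$n{\left(K,x \right)} = K x$
$\left(2705 + \left(n{\left(-8,6 \right)} + 53\right)^{2}\right) + 25016 = \left(2705 + \left(\left(-8\right) 6 + 53\right)^{2}\right) + 25016 = \left(2705 + \left(-48 + 53\right)^{2}\right) + 25016 = \left(2705 + 5^{2}\right) + 25016 = \left(2705 + 25\right) + 25016 = 2730 + 25016 = 27746$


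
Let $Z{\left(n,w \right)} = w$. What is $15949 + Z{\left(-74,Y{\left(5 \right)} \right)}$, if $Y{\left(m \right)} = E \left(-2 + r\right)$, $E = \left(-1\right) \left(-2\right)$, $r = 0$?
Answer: $15945$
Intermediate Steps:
$E = 2$
$Y{\left(m \right)} = -4$ ($Y{\left(m \right)} = 2 \left(-2 + 0\right) = 2 \left(-2\right) = -4$)
$15949 + Z{\left(-74,Y{\left(5 \right)} \right)} = 15949 - 4 = 15945$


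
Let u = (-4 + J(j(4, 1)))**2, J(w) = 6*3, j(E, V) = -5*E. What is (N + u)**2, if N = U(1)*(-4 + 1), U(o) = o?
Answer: 37249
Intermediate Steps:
J(w) = 18
u = 196 (u = (-4 + 18)**2 = 14**2 = 196)
N = -3 (N = 1*(-4 + 1) = 1*(-3) = -3)
(N + u)**2 = (-3 + 196)**2 = 193**2 = 37249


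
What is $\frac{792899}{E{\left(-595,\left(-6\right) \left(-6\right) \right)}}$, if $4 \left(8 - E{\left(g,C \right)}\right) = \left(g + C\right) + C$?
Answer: $\frac{3171596}{555} \approx 5714.6$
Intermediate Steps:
$E{\left(g,C \right)} = 8 - \frac{C}{2} - \frac{g}{4}$ ($E{\left(g,C \right)} = 8 - \frac{\left(g + C\right) + C}{4} = 8 - \frac{\left(C + g\right) + C}{4} = 8 - \frac{g + 2 C}{4} = 8 - \left(\frac{C}{2} + \frac{g}{4}\right) = 8 - \frac{C}{2} - \frac{g}{4}$)
$\frac{792899}{E{\left(-595,\left(-6\right) \left(-6\right) \right)}} = \frac{792899}{8 - \frac{\left(-6\right) \left(-6\right)}{2} - - \frac{595}{4}} = \frac{792899}{8 - 18 + \frac{595}{4}} = \frac{792899}{\frac{555}{4}} = 792899 \cdot \frac{4}{555} = \frac{3171596}{555}$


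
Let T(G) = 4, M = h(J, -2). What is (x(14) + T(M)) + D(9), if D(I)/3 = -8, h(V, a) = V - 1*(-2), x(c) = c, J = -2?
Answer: -6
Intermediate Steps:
h(V, a) = 2 + V (h(V, a) = V + 2 = 2 + V)
M = 0 (M = 2 - 2 = 0)
D(I) = -24 (D(I) = 3*(-8) = -24)
(x(14) + T(M)) + D(9) = (14 + 4) - 24 = 18 - 24 = -6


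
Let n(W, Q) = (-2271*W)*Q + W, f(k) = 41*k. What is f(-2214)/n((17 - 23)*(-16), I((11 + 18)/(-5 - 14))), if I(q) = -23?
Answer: -369/20384 ≈ -0.018102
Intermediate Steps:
n(W, Q) = W - 2271*Q*W (n(W, Q) = -2271*Q*W + W = W - 2271*Q*W)
f(-2214)/n((17 - 23)*(-16), I((11 + 18)/(-5 - 14))) = (41*(-2214))/((((17 - 23)*(-16))*(1 - 2271*(-23)))) = -90774*1/(96*(1 + 52233)) = -90774/(96*52234) = -90774/5014464 = -90774*1/5014464 = -369/20384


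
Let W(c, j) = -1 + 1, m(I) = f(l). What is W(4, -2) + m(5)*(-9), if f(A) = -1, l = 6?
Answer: 9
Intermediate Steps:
m(I) = -1
W(c, j) = 0
W(4, -2) + m(5)*(-9) = 0 - 1*(-9) = 0 + 9 = 9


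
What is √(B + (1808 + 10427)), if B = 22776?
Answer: √35011 ≈ 187.11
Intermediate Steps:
√(B + (1808 + 10427)) = √(22776 + (1808 + 10427)) = √(22776 + 12235) = √35011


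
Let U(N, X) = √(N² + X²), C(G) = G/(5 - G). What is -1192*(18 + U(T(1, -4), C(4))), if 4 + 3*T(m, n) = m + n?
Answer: -21456 - 1192*√193/3 ≈ -26976.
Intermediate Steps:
T(m, n) = -4/3 + m/3 + n/3 (T(m, n) = -4/3 + (m + n)/3 = -4/3 + (m/3 + n/3) = -4/3 + m/3 + n/3)
-1192*(18 + U(T(1, -4), C(4))) = -1192*(18 + √((-4/3 + (⅓)*1 + (⅓)*(-4))² + (-1*4/(-5 + 4))²)) = -1192*(18 + √((-4/3 + ⅓ - 4/3)² + (-1*4/(-1))²)) = -1192*(18 + √((-7/3)² + (-1*4*(-1))²)) = -1192*(18 + √(49/9 + 4²)) = -1192*(18 + √(49/9 + 16)) = -1192*(18 + √(193/9)) = -1192*(18 + √193/3) = -21456 - 1192*√193/3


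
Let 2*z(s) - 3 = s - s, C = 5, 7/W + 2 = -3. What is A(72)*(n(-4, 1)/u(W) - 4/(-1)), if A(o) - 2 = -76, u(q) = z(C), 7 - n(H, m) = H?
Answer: -2516/3 ≈ -838.67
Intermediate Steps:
W = -7/5 (W = 7/(-2 - 3) = 7/(-5) = 7*(-⅕) = -7/5 ≈ -1.4000)
n(H, m) = 7 - H
z(s) = 3/2 (z(s) = 3/2 + (s - s)/2 = 3/2 + (½)*0 = 3/2 + 0 = 3/2)
u(q) = 3/2
A(o) = -74 (A(o) = 2 - 76 = -74)
A(72)*(n(-4, 1)/u(W) - 4/(-1)) = -74*((7 - 1*(-4))/(3/2) - 4/(-1)) = -74*((7 + 4)*(⅔) - 4*(-1)) = -74*(11*(⅔) + 4) = -74*(22/3 + 4) = -74*34/3 = -2516/3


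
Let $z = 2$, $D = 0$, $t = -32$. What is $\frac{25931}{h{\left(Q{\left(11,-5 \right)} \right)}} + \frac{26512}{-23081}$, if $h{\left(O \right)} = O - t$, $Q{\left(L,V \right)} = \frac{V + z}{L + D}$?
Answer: $\frac{6574394833}{8055269} \approx 816.16$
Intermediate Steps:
$Q{\left(L,V \right)} = \frac{2 + V}{L}$ ($Q{\left(L,V \right)} = \frac{V + 2}{L + 0} = \frac{2 + V}{L}$)
$h{\left(O \right)} = 32 + O$ ($h{\left(O \right)} = O - -32 = O + 32 = 32 + O$)
$\frac{25931}{h{\left(Q{\left(11,-5 \right)} \right)}} + \frac{26512}{-23081} = \frac{25931}{32 + \frac{2 - 5}{11}} + \frac{26512}{-23081} = \frac{25931}{32 + \frac{1}{11} \left(-3\right)} + 26512 \left(- \frac{1}{23081}\right) = \frac{25931}{32 - \frac{3}{11}} - \frac{26512}{23081} = \frac{25931}{\frac{349}{11}} - \frac{26512}{23081} = 25931 \cdot \frac{11}{349} - \frac{26512}{23081} = \frac{285241}{349} - \frac{26512}{23081} = \frac{6574394833}{8055269}$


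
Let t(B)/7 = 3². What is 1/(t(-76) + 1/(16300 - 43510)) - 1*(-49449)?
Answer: 84766937031/1714229 ≈ 49449.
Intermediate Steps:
t(B) = 63 (t(B) = 7*3² = 7*9 = 63)
1/(t(-76) + 1/(16300 - 43510)) - 1*(-49449) = 1/(63 + 1/(16300 - 43510)) - 1*(-49449) = 1/(63 + 1/(-27210)) + 49449 = 1/(63 - 1/27210) + 49449 = 1/(1714229/27210) + 49449 = 27210/1714229 + 49449 = 84766937031/1714229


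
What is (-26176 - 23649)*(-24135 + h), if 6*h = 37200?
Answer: 893611375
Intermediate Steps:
h = 6200 (h = (⅙)*37200 = 6200)
(-26176 - 23649)*(-24135 + h) = (-26176 - 23649)*(-24135 + 6200) = -49825*(-17935) = 893611375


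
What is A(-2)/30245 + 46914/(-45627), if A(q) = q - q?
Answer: -15638/15209 ≈ -1.0282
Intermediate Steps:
A(q) = 0
A(-2)/30245 + 46914/(-45627) = 0/30245 + 46914/(-45627) = 0*(1/30245) + 46914*(-1/45627) = 0 - 15638/15209 = -15638/15209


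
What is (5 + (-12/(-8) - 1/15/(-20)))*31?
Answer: 60481/300 ≈ 201.60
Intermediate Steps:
(5 + (-12/(-8) - 1/15/(-20)))*31 = (5 + (-12*(-⅛) - 1*1/15*(-1/20)))*31 = (5 + (3/2 - 1/15*(-1/20)))*31 = (5 + (3/2 + 1/300))*31 = (5 + 451/300)*31 = (1951/300)*31 = 60481/300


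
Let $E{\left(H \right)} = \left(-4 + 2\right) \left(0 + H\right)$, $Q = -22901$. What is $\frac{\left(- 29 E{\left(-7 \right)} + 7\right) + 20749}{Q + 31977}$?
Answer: $\frac{10175}{4538} \approx 2.2422$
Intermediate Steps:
$E{\left(H \right)} = - 2 H$
$\frac{\left(- 29 E{\left(-7 \right)} + 7\right) + 20749}{Q + 31977} = \frac{\left(- 29 \left(\left(-2\right) \left(-7\right)\right) + 7\right) + 20749}{-22901 + 31977} = \frac{\left(\left(-29\right) 14 + 7\right) + 20749}{9076} = \left(\left(-406 + 7\right) + 20749\right) \frac{1}{9076} = \left(-399 + 20749\right) \frac{1}{9076} = 20350 \cdot \frac{1}{9076} = \frac{10175}{4538}$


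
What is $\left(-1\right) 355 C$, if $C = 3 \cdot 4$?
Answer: $-4260$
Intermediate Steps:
$C = 12$
$\left(-1\right) 355 C = \left(-1\right) 355 \cdot 12 = \left(-355\right) 12 = -4260$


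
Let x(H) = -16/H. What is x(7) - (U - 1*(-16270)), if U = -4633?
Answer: -81475/7 ≈ -11639.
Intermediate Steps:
x(7) - (U - 1*(-16270)) = -16/7 - (-4633 - 1*(-16270)) = -16*⅐ - (-4633 + 16270) = -16/7 - 1*11637 = -16/7 - 11637 = -81475/7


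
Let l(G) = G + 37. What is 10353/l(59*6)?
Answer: 609/23 ≈ 26.478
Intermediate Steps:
l(G) = 37 + G
10353/l(59*6) = 10353/(37 + 59*6) = 10353/(37 + 354) = 10353/391 = 10353*(1/391) = 609/23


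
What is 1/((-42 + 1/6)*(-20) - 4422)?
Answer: -3/10756 ≈ -0.00027891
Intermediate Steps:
1/((-42 + 1/6)*(-20) - 4422) = 1/(-251/6*(-20) - 4422) = 1/(2510/3 - 4422) = 1/(-10756/3) = -3/10756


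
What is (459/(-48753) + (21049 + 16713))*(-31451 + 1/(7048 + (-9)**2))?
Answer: -45864513017535134/38617793 ≈ -1.1877e+9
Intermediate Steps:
(459/(-48753) + (21049 + 16713))*(-31451 + 1/(7048 + (-9)**2)) = (459*(-1/48753) + 37762)*(-31451 + 1/(7048 + 81)) = (-51/5417 + 37762)*(-31451 + 1/7129) = 204556703*(-31451 + 1/7129)/5417 = (204556703/5417)*(-224214178/7129) = -45864513017535134/38617793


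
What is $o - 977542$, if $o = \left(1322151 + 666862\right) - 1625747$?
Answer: $-614276$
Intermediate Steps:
$o = 363266$ ($o = 1989013 - 1625747 = 363266$)
$o - 977542 = 363266 - 977542 = -614276$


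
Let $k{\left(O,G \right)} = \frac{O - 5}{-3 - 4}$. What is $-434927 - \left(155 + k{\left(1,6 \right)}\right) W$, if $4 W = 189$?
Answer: $- \frac{1769111}{4} \approx -4.4228 \cdot 10^{5}$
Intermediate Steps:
$k{\left(O,G \right)} = \frac{5}{7} - \frac{O}{7}$ ($k{\left(O,G \right)} = \frac{-5 + O}{-7} = \left(-5 + O\right) \left(- \frac{1}{7}\right) = \frac{5}{7} - \frac{O}{7}$)
$W = \frac{189}{4}$ ($W = \frac{1}{4} \cdot 189 = \frac{189}{4} \approx 47.25$)
$-434927 - \left(155 + k{\left(1,6 \right)}\right) W = -434927 - \left(155 + \left(\frac{5}{7} - \frac{1}{7}\right)\right) \frac{189}{4} = -434927 - \left(155 + \frac{4}{7}\right) \frac{189}{4} = -434927 - \frac{1089}{7} \cdot \frac{189}{4} = -434927 - \frac{29403}{4} = - \frac{1769111}{4}$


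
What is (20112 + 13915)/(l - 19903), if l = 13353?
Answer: -34027/6550 ≈ -5.1950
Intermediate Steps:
(20112 + 13915)/(l - 19903) = (20112 + 13915)/(13353 - 19903) = 34027/(-6550) = 34027*(-1/6550) = -34027/6550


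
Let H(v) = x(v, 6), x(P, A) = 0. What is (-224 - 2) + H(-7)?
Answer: -226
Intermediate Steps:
H(v) = 0
(-224 - 2) + H(-7) = (-224 - 2) + 0 = -226 + 0 = -226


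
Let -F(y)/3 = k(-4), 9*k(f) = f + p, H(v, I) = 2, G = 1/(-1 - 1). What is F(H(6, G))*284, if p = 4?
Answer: 0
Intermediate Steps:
G = -1/2 (G = 1/(-2) = -1/2 ≈ -0.50000)
k(f) = 4/9 + f/9 (k(f) = (f + 4)/9 = (4 + f)/9 = 4/9 + f/9)
F(y) = 0 (F(y) = -3*(4/9 + (1/9)*(-4)) = -3*(4/9 - 4/9) = -3*0 = 0)
F(H(6, G))*284 = 0*284 = 0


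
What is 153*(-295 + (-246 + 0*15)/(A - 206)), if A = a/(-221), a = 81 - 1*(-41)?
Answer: -114000249/2536 ≈ -44953.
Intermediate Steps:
a = 122 (a = 81 + 41 = 122)
A = -122/221 (A = 122/(-221) = 122*(-1/221) = -122/221 ≈ -0.55204)
153*(-295 + (-246 + 0*15)/(A - 206)) = 153*(-295 + (-246 + 0*15)/(-122/221 - 206)) = 153*(-295 + (-246 + 0)/(-45648/221)) = 153*(-295 - 246*(-221/45648)) = 153*(-295 + 9061/7608) = 153*(-2235299/7608) = -114000249/2536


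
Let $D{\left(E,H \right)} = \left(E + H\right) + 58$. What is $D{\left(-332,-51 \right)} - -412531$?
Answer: $412206$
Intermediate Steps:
$D{\left(E,H \right)} = 58 + E + H$
$D{\left(-332,-51 \right)} - -412531 = \left(58 - 332 - 51\right) - -412531 = -325 + 412531 = 412206$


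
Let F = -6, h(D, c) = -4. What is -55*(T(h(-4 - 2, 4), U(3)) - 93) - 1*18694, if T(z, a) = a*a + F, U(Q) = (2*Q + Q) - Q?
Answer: -15229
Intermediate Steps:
U(Q) = 2*Q (U(Q) = 3*Q - Q = 2*Q)
T(z, a) = -6 + a² (T(z, a) = a*a - 6 = a² - 6 = -6 + a²)
-55*(T(h(-4 - 2, 4), U(3)) - 93) - 1*18694 = -55*((-6 + (2*3)²) - 93) - 1*18694 = -55*((-6 + 6²) - 93) - 18694 = -55*((-6 + 36) - 93) - 18694 = -55*(30 - 93) - 18694 = -55*(-63) - 18694 = 3465 - 18694 = -15229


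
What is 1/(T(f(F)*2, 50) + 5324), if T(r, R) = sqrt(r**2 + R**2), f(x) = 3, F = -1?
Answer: 1331/7085610 - sqrt(634)/14171220 ≈ 0.00018607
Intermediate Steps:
T(r, R) = sqrt(R**2 + r**2)
1/(T(f(F)*2, 50) + 5324) = 1/(sqrt(50**2 + (3*2)**2) + 5324) = 1/(sqrt(2500 + 6**2) + 5324) = 1/(sqrt(2500 + 36) + 5324) = 1/(sqrt(2536) + 5324) = 1/(2*sqrt(634) + 5324) = 1/(5324 + 2*sqrt(634))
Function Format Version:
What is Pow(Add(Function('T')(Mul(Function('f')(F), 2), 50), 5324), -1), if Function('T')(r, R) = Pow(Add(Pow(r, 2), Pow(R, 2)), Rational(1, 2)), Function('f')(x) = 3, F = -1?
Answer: Add(Rational(1331, 7085610), Mul(Rational(-1, 14171220), Pow(634, Rational(1, 2)))) ≈ 0.00018607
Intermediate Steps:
Function('T')(r, R) = Pow(Add(Pow(R, 2), Pow(r, 2)), Rational(1, 2))
Pow(Add(Function('T')(Mul(Function('f')(F), 2), 50), 5324), -1) = Pow(Add(Pow(Add(Pow(50, 2), Pow(Mul(3, 2), 2)), Rational(1, 2)), 5324), -1) = Pow(Add(Pow(Add(2500, Pow(6, 2)), Rational(1, 2)), 5324), -1) = Pow(Add(Pow(Add(2500, 36), Rational(1, 2)), 5324), -1) = Pow(Add(Pow(2536, Rational(1, 2)), 5324), -1) = Pow(Add(Mul(2, Pow(634, Rational(1, 2))), 5324), -1) = Pow(Add(5324, Mul(2, Pow(634, Rational(1, 2)))), -1)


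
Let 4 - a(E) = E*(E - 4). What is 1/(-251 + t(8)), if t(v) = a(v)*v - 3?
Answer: -1/478 ≈ -0.0020920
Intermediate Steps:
a(E) = 4 - E*(-4 + E) (a(E) = 4 - E*(E - 4) = 4 - E*(-4 + E))
t(v) = -3 + v*(4 - v² + 4*v) (t(v) = (4 - v² + 4*v)*v - 3 = v*(4 - v² + 4*v) - 3 = -3 + v*(4 - v² + 4*v))
1/(-251 + t(8)) = 1/(-251 + (-3 + 8*(4 - 1*8² + 4*8))) = 1/(-251 + (-3 + 8*(4 - 1*64 + 32))) = 1/(-251 + (-3 + 8*(4 - 64 + 32))) = 1/(-251 + (-3 + 8*(-28))) = 1/(-251 + (-3 - 224)) = 1/(-251 - 227) = 1/(-478) = -1/478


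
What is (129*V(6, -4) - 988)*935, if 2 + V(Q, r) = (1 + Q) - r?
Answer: 161755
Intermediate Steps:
V(Q, r) = -1 + Q - r (V(Q, r) = -2 + ((1 + Q) - r) = -2 + (1 + Q - r) = -1 + Q - r)
(129*V(6, -4) - 988)*935 = (129*(-1 + 6 - 1*(-4)) - 988)*935 = (129*(-1 + 6 + 4) - 988)*935 = (129*9 - 988)*935 = (1161 - 988)*935 = 173*935 = 161755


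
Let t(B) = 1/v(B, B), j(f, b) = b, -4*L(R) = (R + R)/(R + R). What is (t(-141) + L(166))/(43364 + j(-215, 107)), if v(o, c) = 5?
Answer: -1/869420 ≈ -1.1502e-6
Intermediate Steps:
L(R) = -¼ (L(R) = -(R + R)/(4*(R + R)) = -2*R/(4*(2*R)) = -2*R*1/(2*R)/4 = -¼*1 = -¼)
t(B) = ⅕ (t(B) = 1/5 = ⅕)
(t(-141) + L(166))/(43364 + j(-215, 107)) = (⅕ - ¼)/(43364 + 107) = -1/20/43471 = -1/20*1/43471 = -1/869420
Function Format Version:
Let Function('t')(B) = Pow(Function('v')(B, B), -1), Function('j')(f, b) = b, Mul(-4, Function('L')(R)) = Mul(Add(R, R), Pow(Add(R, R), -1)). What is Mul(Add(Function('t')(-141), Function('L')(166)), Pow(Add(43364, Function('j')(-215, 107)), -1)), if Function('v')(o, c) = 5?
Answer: Rational(-1, 869420) ≈ -1.1502e-6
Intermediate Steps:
Function('L')(R) = Rational(-1, 4) (Function('L')(R) = Mul(Rational(-1, 4), Mul(Add(R, R), Pow(Add(R, R), -1))) = Mul(Rational(-1, 4), Mul(Mul(2, R), Pow(Mul(2, R), -1))) = Mul(Rational(-1, 4), Mul(Mul(2, R), Mul(Rational(1, 2), Pow(R, -1)))) = Mul(Rational(-1, 4), 1) = Rational(-1, 4))
Function('t')(B) = Rational(1, 5) (Function('t')(B) = Pow(5, -1) = Rational(1, 5))
Mul(Add(Function('t')(-141), Function('L')(166)), Pow(Add(43364, Function('j')(-215, 107)), -1)) = Mul(Add(Rational(1, 5), Rational(-1, 4)), Pow(Add(43364, 107), -1)) = Mul(Rational(-1, 20), Pow(43471, -1)) = Mul(Rational(-1, 20), Rational(1, 43471)) = Rational(-1, 869420)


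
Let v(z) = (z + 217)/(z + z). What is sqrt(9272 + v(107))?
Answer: sqrt(106172462)/107 ≈ 96.299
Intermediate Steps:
v(z) = (217 + z)/(2*z) (v(z) = (217 + z)/((2*z)) = (217 + z)*(1/(2*z)) = (217 + z)/(2*z))
sqrt(9272 + v(107)) = sqrt(9272 + (1/2)*(217 + 107)/107) = sqrt(9272 + (1/2)*(1/107)*324) = sqrt(9272 + 162/107) = sqrt(992266/107) = sqrt(106172462)/107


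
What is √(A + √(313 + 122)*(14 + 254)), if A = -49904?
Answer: 2*√(-12476 + 67*√435) ≈ 210.51*I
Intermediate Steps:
√(A + √(313 + 122)*(14 + 254)) = √(-49904 + √(313 + 122)*(14 + 254)) = √(-49904 + √435*268) = √(-49904 + 268*√435)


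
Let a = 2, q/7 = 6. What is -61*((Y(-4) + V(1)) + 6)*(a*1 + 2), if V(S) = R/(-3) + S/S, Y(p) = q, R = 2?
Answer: -35380/3 ≈ -11793.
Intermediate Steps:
q = 42 (q = 7*6 = 42)
Y(p) = 42
V(S) = ⅓ (V(S) = 2/(-3) + S/S = 2*(-⅓) + 1 = -⅔ + 1 = ⅓)
-61*((Y(-4) + V(1)) + 6)*(a*1 + 2) = -61*((42 + ⅓) + 6)*(2*1 + 2) = -61*(127/3 + 6)*(2 + 2) = -8845*4/3 = -61*580/3 = -35380/3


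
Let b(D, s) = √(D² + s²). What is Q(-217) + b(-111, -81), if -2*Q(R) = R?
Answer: 217/2 + 3*√2098 ≈ 245.91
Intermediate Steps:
Q(R) = -R/2
Q(-217) + b(-111, -81) = -½*(-217) + √((-111)² + (-81)²) = 217/2 + √(12321 + 6561) = 217/2 + √18882 = 217/2 + 3*√2098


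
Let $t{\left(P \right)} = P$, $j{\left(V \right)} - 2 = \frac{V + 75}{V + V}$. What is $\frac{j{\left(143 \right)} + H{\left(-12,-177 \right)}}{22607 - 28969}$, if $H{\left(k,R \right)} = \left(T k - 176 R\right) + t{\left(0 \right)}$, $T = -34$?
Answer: $- \frac{4513475}{909766} \approx -4.9611$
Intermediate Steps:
$j{\left(V \right)} = 2 + \frac{75 + V}{2 V}$ ($j{\left(V \right)} = 2 + \frac{V + 75}{V + V} = 2 + \frac{75 + V}{2 V}$)
$H{\left(k,R \right)} = - 176 R - 34 k$ ($H{\left(k,R \right)} = \left(- 34 k - 176 R\right) + 0 = \left(- 176 R - 34 k\right) + 0 = - 176 R - 34 k$)
$\frac{j{\left(143 \right)} + H{\left(-12,-177 \right)}}{22607 - 28969} = \frac{\frac{5 \left(15 + 143\right)}{2 \cdot 143} - -31560}{22607 - 28969} = \frac{\frac{5}{2} \cdot \frac{1}{143} \cdot 158 + \left(31152 + 408\right)}{-6362} = \left(\frac{395}{143} + 31560\right) \left(- \frac{1}{6362}\right) = \frac{4513475}{143} \left(- \frac{1}{6362}\right) = - \frac{4513475}{909766}$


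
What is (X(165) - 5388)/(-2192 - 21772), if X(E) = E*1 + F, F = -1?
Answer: 1306/5991 ≈ 0.21799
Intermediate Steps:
X(E) = -1 + E (X(E) = E*1 - 1 = E - 1 = -1 + E)
(X(165) - 5388)/(-2192 - 21772) = ((-1 + 165) - 5388)/(-2192 - 21772) = (164 - 5388)/(-23964) = -5224*(-1/23964) = 1306/5991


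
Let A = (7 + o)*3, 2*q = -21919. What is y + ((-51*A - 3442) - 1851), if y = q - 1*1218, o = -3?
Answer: -36165/2 ≈ -18083.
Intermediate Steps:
q = -21919/2 (q = (½)*(-21919) = -21919/2 ≈ -10960.)
A = 12 (A = (7 - 3)*3 = 4*3 = 12)
y = -24355/2 (y = -21919/2 - 1*1218 = -21919/2 - 1218 = -24355/2 ≈ -12178.)
y + ((-51*A - 3442) - 1851) = -24355/2 + ((-51*12 - 3442) - 1851) = -24355/2 + ((-612 - 3442) - 1851) = -24355/2 + (-4054 - 1851) = -24355/2 - 5905 = -36165/2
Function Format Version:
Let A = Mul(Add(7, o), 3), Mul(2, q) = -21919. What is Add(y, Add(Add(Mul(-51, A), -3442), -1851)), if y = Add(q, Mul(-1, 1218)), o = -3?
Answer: Rational(-36165, 2) ≈ -18083.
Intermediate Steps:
q = Rational(-21919, 2) (q = Mul(Rational(1, 2), -21919) = Rational(-21919, 2) ≈ -10960.)
A = 12 (A = Mul(Add(7, -3), 3) = Mul(4, 3) = 12)
y = Rational(-24355, 2) (y = Add(Rational(-21919, 2), Mul(-1, 1218)) = Add(Rational(-21919, 2), -1218) = Rational(-24355, 2) ≈ -12178.)
Add(y, Add(Add(Mul(-51, A), -3442), -1851)) = Add(Rational(-24355, 2), Add(Add(Mul(-51, 12), -3442), -1851)) = Add(Rational(-24355, 2), Add(Add(-612, -3442), -1851)) = Add(Rational(-24355, 2), Add(-4054, -1851)) = Add(Rational(-24355, 2), -5905) = Rational(-36165, 2)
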